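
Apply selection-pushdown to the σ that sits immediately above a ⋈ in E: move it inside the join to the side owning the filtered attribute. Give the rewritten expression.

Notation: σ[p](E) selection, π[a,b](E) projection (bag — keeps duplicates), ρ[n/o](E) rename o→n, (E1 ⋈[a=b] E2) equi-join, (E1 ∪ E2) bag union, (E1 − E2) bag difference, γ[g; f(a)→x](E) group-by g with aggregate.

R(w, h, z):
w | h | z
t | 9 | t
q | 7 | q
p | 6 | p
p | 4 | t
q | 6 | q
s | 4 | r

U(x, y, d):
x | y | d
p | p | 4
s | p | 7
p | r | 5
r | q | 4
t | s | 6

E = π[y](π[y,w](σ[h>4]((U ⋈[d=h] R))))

σ filters on h, owned by the right side.
E' = π[y](π[y,w]((U ⋈[d=h] σ[h>4](R))))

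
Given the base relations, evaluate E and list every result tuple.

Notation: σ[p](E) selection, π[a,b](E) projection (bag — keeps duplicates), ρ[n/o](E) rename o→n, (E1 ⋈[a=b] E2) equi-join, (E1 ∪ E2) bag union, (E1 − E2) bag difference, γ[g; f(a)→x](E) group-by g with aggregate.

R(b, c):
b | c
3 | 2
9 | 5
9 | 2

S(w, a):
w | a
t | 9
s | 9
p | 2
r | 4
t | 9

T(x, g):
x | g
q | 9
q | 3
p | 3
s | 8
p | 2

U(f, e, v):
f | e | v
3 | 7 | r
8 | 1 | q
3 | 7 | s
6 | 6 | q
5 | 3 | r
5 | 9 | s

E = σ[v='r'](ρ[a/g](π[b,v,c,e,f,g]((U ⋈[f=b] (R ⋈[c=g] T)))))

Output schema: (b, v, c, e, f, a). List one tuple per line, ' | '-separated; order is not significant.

Per-node cardinality:
  U → 6
  R → 3
  T → 5
  (R ⋈[c=g] T) → 2
  (U ⋈[f=b] (R ⋈[c=g] T)) → 2
  π[b,v,c,e,f,g]((U ⋈[f=b] (R ⋈[c=g] T))) → 2
  ρ[a/g](π[b,v,c,e,f,g]((U ⋈[f=b] (R ⋈[c=g] T)))) → 2
  σ[v='r'](ρ[a/g](π[b,v,c,e,f,g]((U ⋈[f=b] (R ⋈[c=g] T))))) → 1

== RESULT ==
b | v | c | e | f | a
3 | r | 2 | 7 | 3 | 2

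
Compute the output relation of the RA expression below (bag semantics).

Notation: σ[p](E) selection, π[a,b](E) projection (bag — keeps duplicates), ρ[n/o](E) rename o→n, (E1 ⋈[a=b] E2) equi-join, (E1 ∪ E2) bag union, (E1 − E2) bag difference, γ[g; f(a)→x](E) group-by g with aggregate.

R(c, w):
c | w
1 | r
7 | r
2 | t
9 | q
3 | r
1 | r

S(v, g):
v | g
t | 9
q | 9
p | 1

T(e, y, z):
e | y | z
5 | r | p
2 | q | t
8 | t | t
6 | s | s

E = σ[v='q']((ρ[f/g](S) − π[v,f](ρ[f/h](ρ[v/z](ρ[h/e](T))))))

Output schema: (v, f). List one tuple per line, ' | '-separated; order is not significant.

Subexpression sizes:
  S → 3
  ρ[f/g](S) → 3
  T → 4
  ρ[h/e](T) → 4
  ρ[v/z](ρ[h/e](T)) → 4
  ρ[f/h](ρ[v/z](ρ[h/e](T))) → 4
  π[v,f](ρ[f/h](ρ[v/z](ρ[h/e](T)))) → 4
  (ρ[f/g](S) − π[v,f](ρ[f/h](ρ[v/z](ρ[h/e](T))))) → 3
  σ[v='q']((ρ[f/g](S) − π[v,f](ρ[f/h](ρ[v/z](ρ[h/e](T)))))) → 1

== RESULT ==
v | f
q | 9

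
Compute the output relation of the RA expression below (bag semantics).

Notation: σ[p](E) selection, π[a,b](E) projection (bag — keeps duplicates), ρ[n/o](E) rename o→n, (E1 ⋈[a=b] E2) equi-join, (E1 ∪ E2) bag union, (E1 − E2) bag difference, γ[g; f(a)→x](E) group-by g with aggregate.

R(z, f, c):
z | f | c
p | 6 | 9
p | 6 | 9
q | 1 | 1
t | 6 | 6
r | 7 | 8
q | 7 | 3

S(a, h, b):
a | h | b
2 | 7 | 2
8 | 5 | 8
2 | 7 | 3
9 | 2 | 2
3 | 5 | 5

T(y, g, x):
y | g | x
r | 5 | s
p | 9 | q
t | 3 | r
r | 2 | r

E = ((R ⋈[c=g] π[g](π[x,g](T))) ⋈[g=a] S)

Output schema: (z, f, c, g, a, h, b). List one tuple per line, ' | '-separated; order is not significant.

Stepwise |·|:
  R → 6
  T → 4
  π[x,g](T) → 4
  π[g](π[x,g](T)) → 4
  (R ⋈[c=g] π[g](π[x,g](T))) → 3
  S → 5
  ((R ⋈[c=g] π[g](π[x,g](T))) ⋈[g=a] S) → 3

== RESULT ==
z | f | c | g | a | h | b
p | 6 | 9 | 9 | 9 | 2 | 2
p | 6 | 9 | 9 | 9 | 2 | 2
q | 7 | 3 | 3 | 3 | 5 | 5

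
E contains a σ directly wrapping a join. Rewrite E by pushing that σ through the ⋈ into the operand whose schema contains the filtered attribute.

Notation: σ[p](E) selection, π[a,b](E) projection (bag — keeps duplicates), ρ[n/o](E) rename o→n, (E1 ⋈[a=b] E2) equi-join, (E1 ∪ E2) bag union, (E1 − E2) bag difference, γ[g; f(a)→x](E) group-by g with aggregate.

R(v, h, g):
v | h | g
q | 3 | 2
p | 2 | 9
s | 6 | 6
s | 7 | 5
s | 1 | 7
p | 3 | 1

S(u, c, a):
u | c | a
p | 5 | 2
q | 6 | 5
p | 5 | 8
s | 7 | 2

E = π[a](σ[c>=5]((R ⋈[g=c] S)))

σ filters on c, owned by the right side.
E' = π[a]((R ⋈[g=c] σ[c>=5](S)))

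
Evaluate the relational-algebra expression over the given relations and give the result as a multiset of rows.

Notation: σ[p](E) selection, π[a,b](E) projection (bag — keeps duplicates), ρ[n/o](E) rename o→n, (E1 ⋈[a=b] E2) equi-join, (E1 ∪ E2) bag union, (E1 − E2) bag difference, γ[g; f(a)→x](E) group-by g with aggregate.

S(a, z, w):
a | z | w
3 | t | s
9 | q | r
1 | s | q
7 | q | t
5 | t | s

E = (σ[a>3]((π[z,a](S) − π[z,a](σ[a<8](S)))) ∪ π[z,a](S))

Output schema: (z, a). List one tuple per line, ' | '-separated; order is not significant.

Subexpression sizes:
  S → 5
  π[z,a](S) → 5
  S → 5
  σ[a<8](S) → 4
  π[z,a](σ[a<8](S)) → 4
  (π[z,a](S) − π[z,a](σ[a<8](S))) → 1
  σ[a>3]((π[z,a](S) − π[z,a](σ[a<8](S)))) → 1
  S → 5
  π[z,a](S) → 5
  (σ[a>3]((π[z,a](S) − π[z,a](σ[a<8](S)))) ∪ π[z,a](S)) → 6

== RESULT ==
z | a
q | 7
q | 9
q | 9
s | 1
t | 3
t | 5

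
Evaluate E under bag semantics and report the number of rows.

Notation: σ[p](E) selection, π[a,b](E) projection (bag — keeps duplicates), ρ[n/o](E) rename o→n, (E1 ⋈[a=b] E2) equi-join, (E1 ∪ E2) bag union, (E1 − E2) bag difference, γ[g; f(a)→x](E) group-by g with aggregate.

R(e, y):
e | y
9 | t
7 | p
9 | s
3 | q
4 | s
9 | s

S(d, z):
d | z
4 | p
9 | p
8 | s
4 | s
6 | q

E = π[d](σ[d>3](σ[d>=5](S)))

Stepwise |·|:
  S → 5
  σ[d>=5](S) → 3
  σ[d>3](σ[d>=5](S)) → 3
  π[d](σ[d>3](σ[d>=5](S))) → 3

|E| = 3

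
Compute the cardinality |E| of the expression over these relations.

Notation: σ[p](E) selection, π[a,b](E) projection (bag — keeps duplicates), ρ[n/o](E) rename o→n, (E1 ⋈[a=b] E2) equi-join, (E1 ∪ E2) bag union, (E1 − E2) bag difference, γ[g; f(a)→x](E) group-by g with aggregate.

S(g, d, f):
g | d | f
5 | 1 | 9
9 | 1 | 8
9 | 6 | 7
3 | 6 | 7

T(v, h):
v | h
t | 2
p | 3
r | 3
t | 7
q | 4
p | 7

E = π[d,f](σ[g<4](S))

Subexpression sizes:
  S → 4
  σ[g<4](S) → 1
  π[d,f](σ[g<4](S)) → 1

|E| = 1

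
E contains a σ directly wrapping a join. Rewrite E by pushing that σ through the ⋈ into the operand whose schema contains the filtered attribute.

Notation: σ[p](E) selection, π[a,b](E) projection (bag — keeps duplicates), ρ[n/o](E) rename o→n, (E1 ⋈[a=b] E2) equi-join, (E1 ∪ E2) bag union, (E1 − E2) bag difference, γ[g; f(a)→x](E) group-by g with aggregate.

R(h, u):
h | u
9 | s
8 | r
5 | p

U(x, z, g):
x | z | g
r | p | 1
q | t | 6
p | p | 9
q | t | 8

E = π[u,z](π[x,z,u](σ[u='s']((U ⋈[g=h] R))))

σ filters on u, owned by the right side.
E' = π[u,z](π[x,z,u]((U ⋈[g=h] σ[u='s'](R))))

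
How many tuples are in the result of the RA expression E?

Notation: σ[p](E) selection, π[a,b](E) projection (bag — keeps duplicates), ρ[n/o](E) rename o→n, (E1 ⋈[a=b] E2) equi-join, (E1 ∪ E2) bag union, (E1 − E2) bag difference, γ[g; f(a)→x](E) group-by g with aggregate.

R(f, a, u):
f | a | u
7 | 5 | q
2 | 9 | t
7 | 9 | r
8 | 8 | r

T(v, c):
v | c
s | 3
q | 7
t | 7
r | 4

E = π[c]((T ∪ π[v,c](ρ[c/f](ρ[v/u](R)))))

Stepwise |·|:
  T → 4
  R → 4
  ρ[v/u](R) → 4
  ρ[c/f](ρ[v/u](R)) → 4
  π[v,c](ρ[c/f](ρ[v/u](R))) → 4
  (T ∪ π[v,c](ρ[c/f](ρ[v/u](R)))) → 8
  π[c]((T ∪ π[v,c](ρ[c/f](ρ[v/u](R))))) → 8

|E| = 8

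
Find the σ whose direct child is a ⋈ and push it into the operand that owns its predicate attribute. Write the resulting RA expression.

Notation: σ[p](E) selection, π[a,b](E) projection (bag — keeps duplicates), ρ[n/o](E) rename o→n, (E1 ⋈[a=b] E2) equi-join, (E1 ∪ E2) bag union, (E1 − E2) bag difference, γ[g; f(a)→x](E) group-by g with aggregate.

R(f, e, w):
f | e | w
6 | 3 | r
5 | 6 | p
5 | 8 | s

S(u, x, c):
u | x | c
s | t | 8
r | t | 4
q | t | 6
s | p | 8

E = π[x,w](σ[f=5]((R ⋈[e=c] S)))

σ filters on f, owned by the left side.
E' = π[x,w]((σ[f=5](R) ⋈[e=c] S))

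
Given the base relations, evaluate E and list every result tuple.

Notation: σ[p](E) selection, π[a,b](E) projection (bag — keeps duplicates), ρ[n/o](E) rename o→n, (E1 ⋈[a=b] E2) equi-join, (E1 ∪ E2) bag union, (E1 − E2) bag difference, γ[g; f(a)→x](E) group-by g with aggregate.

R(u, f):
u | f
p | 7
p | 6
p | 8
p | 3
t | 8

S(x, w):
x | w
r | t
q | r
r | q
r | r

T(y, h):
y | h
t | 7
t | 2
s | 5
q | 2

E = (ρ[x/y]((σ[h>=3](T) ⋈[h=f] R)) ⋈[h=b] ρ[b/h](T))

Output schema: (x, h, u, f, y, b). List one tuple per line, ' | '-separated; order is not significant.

Row counts bottom-up:
  T → 4
  σ[h>=3](T) → 2
  R → 5
  (σ[h>=3](T) ⋈[h=f] R) → 1
  ρ[x/y]((σ[h>=3](T) ⋈[h=f] R)) → 1
  T → 4
  ρ[b/h](T) → 4
  (ρ[x/y]((σ[h>=3](T) ⋈[h=f] R)) ⋈[h=b] ρ[b/h](T)) → 1

== RESULT ==
x | h | u | f | y | b
t | 7 | p | 7 | t | 7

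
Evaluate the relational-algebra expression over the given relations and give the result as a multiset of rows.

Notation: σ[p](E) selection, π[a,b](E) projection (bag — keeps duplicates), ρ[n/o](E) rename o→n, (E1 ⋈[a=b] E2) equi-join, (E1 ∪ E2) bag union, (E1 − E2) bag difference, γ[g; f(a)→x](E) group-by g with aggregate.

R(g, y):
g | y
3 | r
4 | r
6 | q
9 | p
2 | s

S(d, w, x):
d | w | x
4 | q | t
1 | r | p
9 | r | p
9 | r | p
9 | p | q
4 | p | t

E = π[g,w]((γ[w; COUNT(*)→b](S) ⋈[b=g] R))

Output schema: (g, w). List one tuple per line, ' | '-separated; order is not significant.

Stepwise |·|:
  S → 6
  γ[w; COUNT(*)→b](S) → 3
  R → 5
  (γ[w; COUNT(*)→b](S) ⋈[b=g] R) → 2
  π[g,w]((γ[w; COUNT(*)→b](S) ⋈[b=g] R)) → 2

== RESULT ==
g | w
2 | p
3 | r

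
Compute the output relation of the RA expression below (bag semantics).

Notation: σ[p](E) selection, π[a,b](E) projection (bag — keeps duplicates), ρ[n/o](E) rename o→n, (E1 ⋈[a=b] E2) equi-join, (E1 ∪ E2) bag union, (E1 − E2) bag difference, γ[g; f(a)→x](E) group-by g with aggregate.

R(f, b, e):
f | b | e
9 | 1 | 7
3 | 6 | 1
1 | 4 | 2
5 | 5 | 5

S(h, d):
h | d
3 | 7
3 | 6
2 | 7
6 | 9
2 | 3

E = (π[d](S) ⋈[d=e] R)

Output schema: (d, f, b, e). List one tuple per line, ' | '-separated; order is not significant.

Per-node cardinality:
  S → 5
  π[d](S) → 5
  R → 4
  (π[d](S) ⋈[d=e] R) → 2

== RESULT ==
d | f | b | e
7 | 9 | 1 | 7
7 | 9 | 1 | 7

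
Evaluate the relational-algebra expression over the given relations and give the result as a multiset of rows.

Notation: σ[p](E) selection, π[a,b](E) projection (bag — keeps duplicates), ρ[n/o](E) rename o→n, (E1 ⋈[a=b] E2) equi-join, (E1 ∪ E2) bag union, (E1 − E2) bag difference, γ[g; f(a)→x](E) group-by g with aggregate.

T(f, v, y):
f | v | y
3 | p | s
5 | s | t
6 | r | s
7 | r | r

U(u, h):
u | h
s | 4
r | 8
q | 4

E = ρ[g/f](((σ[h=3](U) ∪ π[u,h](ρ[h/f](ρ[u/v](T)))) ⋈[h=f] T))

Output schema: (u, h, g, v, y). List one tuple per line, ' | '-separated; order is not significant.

Subexpression sizes:
  U → 3
  σ[h=3](U) → 0
  T → 4
  ρ[u/v](T) → 4
  ρ[h/f](ρ[u/v](T)) → 4
  π[u,h](ρ[h/f](ρ[u/v](T))) → 4
  (σ[h=3](U) ∪ π[u,h](ρ[h/f](ρ[u/v](T)))) → 4
  T → 4
  ((σ[h=3](U) ∪ π[u,h](ρ[h/f](ρ[u/v](T)))) ⋈[h=f] T) → 4
  ρ[g/f](((σ[h=3](U) ∪ π[u,h](ρ[h/f](ρ[u/v](T)))) ⋈[h=f] T)) → 4

== RESULT ==
u | h | g | v | y
p | 3 | 3 | p | s
r | 6 | 6 | r | s
r | 7 | 7 | r | r
s | 5 | 5 | s | t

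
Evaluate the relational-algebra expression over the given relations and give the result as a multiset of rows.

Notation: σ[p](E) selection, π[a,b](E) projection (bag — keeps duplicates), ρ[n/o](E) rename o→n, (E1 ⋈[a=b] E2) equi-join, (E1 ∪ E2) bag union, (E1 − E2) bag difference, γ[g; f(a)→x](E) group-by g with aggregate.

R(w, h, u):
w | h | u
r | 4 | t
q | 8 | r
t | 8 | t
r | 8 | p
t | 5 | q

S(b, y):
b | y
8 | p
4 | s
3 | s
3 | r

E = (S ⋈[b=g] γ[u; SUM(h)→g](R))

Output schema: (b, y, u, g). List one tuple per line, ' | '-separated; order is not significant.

Stepwise |·|:
  S → 4
  R → 5
  γ[u; SUM(h)→g](R) → 4
  (S ⋈[b=g] γ[u; SUM(h)→g](R)) → 2

== RESULT ==
b | y | u | g
8 | p | p | 8
8 | p | r | 8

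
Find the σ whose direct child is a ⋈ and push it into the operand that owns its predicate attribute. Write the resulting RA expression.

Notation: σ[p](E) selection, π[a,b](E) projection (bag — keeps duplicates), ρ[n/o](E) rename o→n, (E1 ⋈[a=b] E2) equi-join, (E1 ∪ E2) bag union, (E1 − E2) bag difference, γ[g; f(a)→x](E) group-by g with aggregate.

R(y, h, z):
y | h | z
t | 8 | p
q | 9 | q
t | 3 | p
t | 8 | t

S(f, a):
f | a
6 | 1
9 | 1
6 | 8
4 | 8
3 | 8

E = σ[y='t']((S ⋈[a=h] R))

σ filters on y, owned by the right side.
E' = (S ⋈[a=h] σ[y='t'](R))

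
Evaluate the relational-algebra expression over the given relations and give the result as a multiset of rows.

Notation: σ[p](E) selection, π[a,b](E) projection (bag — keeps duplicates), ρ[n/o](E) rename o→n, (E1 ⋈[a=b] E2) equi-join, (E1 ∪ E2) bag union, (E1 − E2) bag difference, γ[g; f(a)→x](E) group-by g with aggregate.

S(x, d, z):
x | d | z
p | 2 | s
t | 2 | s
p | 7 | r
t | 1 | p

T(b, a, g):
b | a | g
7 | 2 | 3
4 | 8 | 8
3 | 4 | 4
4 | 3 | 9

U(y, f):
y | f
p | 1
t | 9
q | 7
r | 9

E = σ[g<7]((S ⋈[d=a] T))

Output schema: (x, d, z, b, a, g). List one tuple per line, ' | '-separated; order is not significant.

Subexpression sizes:
  S → 4
  T → 4
  (S ⋈[d=a] T) → 2
  σ[g<7]((S ⋈[d=a] T)) → 2

== RESULT ==
x | d | z | b | a | g
p | 2 | s | 7 | 2 | 3
t | 2 | s | 7 | 2 | 3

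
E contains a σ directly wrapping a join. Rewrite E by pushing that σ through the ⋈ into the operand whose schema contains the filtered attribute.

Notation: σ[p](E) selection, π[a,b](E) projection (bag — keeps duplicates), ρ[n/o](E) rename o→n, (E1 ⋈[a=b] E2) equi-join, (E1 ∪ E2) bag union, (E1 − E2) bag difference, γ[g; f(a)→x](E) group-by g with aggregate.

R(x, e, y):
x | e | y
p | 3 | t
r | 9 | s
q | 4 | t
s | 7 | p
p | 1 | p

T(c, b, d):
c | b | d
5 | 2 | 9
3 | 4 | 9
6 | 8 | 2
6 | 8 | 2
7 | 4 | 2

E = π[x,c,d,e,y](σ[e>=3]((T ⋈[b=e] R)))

σ filters on e, owned by the right side.
E' = π[x,c,d,e,y]((T ⋈[b=e] σ[e>=3](R)))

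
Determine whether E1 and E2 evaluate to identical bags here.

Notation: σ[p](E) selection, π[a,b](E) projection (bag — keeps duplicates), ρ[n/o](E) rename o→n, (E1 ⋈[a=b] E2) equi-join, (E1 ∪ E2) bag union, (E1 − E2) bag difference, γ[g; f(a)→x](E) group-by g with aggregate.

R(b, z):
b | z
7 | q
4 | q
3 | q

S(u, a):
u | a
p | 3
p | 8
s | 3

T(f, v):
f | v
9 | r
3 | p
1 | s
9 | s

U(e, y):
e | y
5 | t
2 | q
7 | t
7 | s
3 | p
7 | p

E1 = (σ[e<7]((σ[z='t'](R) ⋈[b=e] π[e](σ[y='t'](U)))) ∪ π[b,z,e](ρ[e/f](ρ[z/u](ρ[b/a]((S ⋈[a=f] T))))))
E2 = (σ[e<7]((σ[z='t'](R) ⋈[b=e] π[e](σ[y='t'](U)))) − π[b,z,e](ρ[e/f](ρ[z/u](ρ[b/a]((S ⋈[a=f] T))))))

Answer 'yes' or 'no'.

E1 stepwise |·|:
  R → 3
  σ[z='t'](R) → 0
  U → 6
  σ[y='t'](U) → 2
  π[e](σ[y='t'](U)) → 2
  (σ[z='t'](R) ⋈[b=e] π[e](σ[y='t'](U))) → 0
  σ[e<7]((σ[z='t'](R) ⋈[b=e] π[e](σ[y='t'](U)))) → 0
  S → 3
  T → 4
  (S ⋈[a=f] T) → 2
  ρ[b/a]((S ⋈[a=f] T)) → 2
  ρ[z/u](ρ[b/a]((S ⋈[a=f] T))) → 2
  ρ[e/f](ρ[z/u](ρ[b/a]((S ⋈[a=f] T)))) → 2
  π[b,z,e](ρ[e/f](ρ[z/u](ρ[b/a]((S ⋈[a=f] T))))) → 2
  (σ[e<7]((σ[z='t'](R) ⋈[b=e] π[e](σ[y='t'](U)))) ∪ π[b,z,e](ρ[e/f](ρ[z/u](ρ[b/a]((S ⋈[a=f] T)))))) → 2
E2 stepwise |·|:
  R → 3
  σ[z='t'](R) → 0
  U → 6
  σ[y='t'](U) → 2
  π[e](σ[y='t'](U)) → 2
  (σ[z='t'](R) ⋈[b=e] π[e](σ[y='t'](U))) → 0
  σ[e<7]((σ[z='t'](R) ⋈[b=e] π[e](σ[y='t'](U)))) → 0
  S → 3
  T → 4
  (S ⋈[a=f] T) → 2
  ρ[b/a]((S ⋈[a=f] T)) → 2
  ρ[z/u](ρ[b/a]((S ⋈[a=f] T))) → 2
  ρ[e/f](ρ[z/u](ρ[b/a]((S ⋈[a=f] T)))) → 2
  π[b,z,e](ρ[e/f](ρ[z/u](ρ[b/a]((S ⋈[a=f] T))))) → 2
  (σ[e<7]((σ[z='t'](R) ⋈[b=e] π[e](σ[y='t'](U)))) − π[b,z,e](ρ[e/f](ρ[z/u](ρ[b/a]((S ⋈[a=f] T)))))) → 0

E1 result:
b | z | e
3 | p | 3
3 | s | 3
E2 result:
b | z | e
(0 rows)
Witness: (3, 'p', 3) appears 1× in E1 but 0× in E2.

no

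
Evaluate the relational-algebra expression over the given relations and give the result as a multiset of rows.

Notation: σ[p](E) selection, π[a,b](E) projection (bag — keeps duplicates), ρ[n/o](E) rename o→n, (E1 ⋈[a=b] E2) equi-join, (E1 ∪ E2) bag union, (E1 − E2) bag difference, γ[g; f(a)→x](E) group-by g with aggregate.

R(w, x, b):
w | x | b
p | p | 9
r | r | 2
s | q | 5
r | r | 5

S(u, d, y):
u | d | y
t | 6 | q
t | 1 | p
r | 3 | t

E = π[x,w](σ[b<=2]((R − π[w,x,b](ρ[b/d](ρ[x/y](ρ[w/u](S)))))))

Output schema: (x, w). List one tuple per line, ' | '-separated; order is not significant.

Per-node cardinality:
  R → 4
  S → 3
  ρ[w/u](S) → 3
  ρ[x/y](ρ[w/u](S)) → 3
  ρ[b/d](ρ[x/y](ρ[w/u](S))) → 3
  π[w,x,b](ρ[b/d](ρ[x/y](ρ[w/u](S)))) → 3
  (R − π[w,x,b](ρ[b/d](ρ[x/y](ρ[w/u](S))))) → 4
  σ[b<=2]((R − π[w,x,b](ρ[b/d](ρ[x/y](ρ[w/u](S)))))) → 1
  π[x,w](σ[b<=2]((R − π[w,x,b](ρ[b/d](ρ[x/y](ρ[w/u](S))))))) → 1

== RESULT ==
x | w
r | r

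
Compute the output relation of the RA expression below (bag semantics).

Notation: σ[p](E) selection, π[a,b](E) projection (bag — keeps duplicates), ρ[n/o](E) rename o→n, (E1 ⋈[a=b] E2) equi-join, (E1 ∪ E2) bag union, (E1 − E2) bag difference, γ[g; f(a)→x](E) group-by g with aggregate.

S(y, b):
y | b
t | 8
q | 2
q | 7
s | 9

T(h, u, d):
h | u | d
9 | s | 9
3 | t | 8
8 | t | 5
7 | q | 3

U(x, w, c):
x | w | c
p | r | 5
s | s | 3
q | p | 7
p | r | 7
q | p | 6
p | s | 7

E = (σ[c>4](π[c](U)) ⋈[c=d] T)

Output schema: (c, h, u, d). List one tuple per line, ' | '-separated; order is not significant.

Row counts bottom-up:
  U → 6
  π[c](U) → 6
  σ[c>4](π[c](U)) → 5
  T → 4
  (σ[c>4](π[c](U)) ⋈[c=d] T) → 1

== RESULT ==
c | h | u | d
5 | 8 | t | 5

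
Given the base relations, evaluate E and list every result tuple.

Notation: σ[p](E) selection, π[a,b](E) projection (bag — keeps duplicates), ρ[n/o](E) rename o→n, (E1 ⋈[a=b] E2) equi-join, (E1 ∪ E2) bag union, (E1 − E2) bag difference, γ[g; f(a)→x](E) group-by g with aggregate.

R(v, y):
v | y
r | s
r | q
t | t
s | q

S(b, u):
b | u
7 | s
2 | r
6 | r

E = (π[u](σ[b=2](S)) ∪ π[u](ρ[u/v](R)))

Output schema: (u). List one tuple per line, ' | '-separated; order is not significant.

Stepwise |·|:
  S → 3
  σ[b=2](S) → 1
  π[u](σ[b=2](S)) → 1
  R → 4
  ρ[u/v](R) → 4
  π[u](ρ[u/v](R)) → 4
  (π[u](σ[b=2](S)) ∪ π[u](ρ[u/v](R))) → 5

== RESULT ==
u
r
r
r
s
t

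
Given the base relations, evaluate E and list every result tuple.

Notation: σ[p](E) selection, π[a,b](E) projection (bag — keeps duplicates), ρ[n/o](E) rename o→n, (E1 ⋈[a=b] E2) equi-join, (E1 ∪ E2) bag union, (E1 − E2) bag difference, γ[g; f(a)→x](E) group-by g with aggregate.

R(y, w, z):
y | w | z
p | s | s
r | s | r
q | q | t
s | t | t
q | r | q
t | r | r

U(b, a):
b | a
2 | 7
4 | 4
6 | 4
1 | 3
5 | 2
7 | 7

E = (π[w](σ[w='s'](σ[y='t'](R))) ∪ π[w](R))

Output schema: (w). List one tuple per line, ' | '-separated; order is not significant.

Subexpression sizes:
  R → 6
  σ[y='t'](R) → 1
  σ[w='s'](σ[y='t'](R)) → 0
  π[w](σ[w='s'](σ[y='t'](R))) → 0
  R → 6
  π[w](R) → 6
  (π[w](σ[w='s'](σ[y='t'](R))) ∪ π[w](R)) → 6

== RESULT ==
w
q
r
r
s
s
t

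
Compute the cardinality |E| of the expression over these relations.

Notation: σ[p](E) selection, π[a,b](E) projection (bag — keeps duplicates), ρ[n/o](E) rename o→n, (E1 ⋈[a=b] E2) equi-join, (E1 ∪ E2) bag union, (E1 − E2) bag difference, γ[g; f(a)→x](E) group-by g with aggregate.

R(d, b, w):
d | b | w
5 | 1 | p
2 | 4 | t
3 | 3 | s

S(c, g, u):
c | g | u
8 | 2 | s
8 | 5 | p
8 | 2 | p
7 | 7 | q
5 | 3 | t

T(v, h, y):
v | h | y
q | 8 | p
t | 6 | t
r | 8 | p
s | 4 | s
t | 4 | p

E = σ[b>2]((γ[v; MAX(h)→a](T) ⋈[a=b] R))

Stepwise |·|:
  T → 5
  γ[v; MAX(h)→a](T) → 4
  R → 3
  (γ[v; MAX(h)→a](T) ⋈[a=b] R) → 1
  σ[b>2]((γ[v; MAX(h)→a](T) ⋈[a=b] R)) → 1

|E| = 1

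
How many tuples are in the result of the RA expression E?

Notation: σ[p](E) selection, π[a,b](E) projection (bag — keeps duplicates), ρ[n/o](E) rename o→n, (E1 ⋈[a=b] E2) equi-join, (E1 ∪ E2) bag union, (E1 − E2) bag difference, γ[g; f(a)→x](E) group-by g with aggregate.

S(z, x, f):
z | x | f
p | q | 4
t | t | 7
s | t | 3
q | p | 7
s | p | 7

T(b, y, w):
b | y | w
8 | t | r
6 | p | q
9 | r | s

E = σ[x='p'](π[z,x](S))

Subexpression sizes:
  S → 5
  π[z,x](S) → 5
  σ[x='p'](π[z,x](S)) → 2

|E| = 2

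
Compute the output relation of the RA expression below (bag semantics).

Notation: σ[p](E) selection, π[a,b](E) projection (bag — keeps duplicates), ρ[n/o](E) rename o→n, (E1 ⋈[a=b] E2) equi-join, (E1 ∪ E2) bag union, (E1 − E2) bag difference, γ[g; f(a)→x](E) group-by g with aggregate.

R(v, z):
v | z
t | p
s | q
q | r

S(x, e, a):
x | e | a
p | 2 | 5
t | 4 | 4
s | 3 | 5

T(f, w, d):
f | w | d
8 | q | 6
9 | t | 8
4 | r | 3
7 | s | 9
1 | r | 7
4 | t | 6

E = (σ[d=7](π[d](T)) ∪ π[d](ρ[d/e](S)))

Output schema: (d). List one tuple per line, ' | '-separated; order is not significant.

Stepwise |·|:
  T → 6
  π[d](T) → 6
  σ[d=7](π[d](T)) → 1
  S → 3
  ρ[d/e](S) → 3
  π[d](ρ[d/e](S)) → 3
  (σ[d=7](π[d](T)) ∪ π[d](ρ[d/e](S))) → 4

== RESULT ==
d
2
3
4
7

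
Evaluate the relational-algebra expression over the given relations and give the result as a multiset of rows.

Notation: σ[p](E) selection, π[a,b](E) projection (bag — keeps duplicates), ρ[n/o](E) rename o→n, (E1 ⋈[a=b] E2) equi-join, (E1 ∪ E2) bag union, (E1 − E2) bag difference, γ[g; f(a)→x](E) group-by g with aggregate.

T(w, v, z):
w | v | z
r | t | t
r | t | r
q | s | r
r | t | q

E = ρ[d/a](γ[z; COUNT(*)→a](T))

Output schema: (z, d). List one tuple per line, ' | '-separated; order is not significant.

Subexpression sizes:
  T → 4
  γ[z; COUNT(*)→a](T) → 3
  ρ[d/a](γ[z; COUNT(*)→a](T)) → 3

== RESULT ==
z | d
q | 1
r | 2
t | 1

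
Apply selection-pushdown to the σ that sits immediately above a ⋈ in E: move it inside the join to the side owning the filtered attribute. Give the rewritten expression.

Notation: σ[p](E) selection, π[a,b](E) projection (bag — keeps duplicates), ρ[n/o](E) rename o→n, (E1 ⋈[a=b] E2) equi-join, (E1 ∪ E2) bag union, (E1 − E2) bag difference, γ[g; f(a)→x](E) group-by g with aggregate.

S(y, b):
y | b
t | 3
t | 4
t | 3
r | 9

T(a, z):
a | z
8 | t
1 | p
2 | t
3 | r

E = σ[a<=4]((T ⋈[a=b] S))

σ filters on a, owned by the left side.
E' = (σ[a<=4](T) ⋈[a=b] S)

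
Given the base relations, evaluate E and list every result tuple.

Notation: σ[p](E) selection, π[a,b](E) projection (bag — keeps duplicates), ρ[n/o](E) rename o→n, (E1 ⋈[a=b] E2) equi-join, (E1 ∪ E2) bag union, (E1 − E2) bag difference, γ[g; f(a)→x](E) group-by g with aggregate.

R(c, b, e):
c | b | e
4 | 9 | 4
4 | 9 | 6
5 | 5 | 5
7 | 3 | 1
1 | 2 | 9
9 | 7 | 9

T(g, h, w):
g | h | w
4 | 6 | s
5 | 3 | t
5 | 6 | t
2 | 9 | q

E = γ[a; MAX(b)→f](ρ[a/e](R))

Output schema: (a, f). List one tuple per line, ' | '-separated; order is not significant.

Row counts bottom-up:
  R → 6
  ρ[a/e](R) → 6
  γ[a; MAX(b)→f](ρ[a/e](R)) → 5

== RESULT ==
a | f
1 | 3
4 | 9
5 | 5
6 | 9
9 | 7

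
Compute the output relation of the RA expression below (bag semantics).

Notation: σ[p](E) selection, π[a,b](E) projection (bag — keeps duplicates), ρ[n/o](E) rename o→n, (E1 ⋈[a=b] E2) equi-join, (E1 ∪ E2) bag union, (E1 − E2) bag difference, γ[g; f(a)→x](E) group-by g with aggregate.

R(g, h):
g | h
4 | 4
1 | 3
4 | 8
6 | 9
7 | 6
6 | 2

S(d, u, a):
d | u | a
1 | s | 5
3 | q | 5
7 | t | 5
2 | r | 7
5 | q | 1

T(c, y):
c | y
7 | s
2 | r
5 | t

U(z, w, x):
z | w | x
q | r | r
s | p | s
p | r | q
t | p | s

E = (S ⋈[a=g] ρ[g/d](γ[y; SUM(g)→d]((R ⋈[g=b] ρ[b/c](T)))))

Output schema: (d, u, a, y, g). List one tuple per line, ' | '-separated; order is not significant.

Subexpression sizes:
  S → 5
  R → 6
  T → 3
  ρ[b/c](T) → 3
  (R ⋈[g=b] ρ[b/c](T)) → 1
  γ[y; SUM(g)→d]((R ⋈[g=b] ρ[b/c](T))) → 1
  ρ[g/d](γ[y; SUM(g)→d]((R ⋈[g=b] ρ[b/c](T)))) → 1
  (S ⋈[a=g] ρ[g/d](γ[y; SUM(g)→d]((R ⋈[g=b] ρ[b/c](T))))) → 1

== RESULT ==
d | u | a | y | g
2 | r | 7 | s | 7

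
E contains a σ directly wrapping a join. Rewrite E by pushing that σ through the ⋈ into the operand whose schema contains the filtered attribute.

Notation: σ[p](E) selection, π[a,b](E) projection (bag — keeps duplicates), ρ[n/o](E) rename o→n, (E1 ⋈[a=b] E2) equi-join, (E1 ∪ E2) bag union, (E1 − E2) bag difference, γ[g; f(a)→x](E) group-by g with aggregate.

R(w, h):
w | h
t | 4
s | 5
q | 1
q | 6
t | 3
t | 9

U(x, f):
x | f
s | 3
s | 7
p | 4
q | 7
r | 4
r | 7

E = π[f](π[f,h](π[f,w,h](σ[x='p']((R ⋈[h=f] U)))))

σ filters on x, owned by the right side.
E' = π[f](π[f,h](π[f,w,h]((R ⋈[h=f] σ[x='p'](U)))))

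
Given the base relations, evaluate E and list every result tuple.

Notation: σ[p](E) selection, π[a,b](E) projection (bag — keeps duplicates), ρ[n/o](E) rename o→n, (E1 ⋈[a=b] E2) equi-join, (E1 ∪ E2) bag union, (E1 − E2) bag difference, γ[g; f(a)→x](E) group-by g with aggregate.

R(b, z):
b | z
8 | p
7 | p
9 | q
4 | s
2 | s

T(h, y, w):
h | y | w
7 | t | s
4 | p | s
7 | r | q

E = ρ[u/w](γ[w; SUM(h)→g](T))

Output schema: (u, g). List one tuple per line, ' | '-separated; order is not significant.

Row counts bottom-up:
  T → 3
  γ[w; SUM(h)→g](T) → 2
  ρ[u/w](γ[w; SUM(h)→g](T)) → 2

== RESULT ==
u | g
q | 7
s | 11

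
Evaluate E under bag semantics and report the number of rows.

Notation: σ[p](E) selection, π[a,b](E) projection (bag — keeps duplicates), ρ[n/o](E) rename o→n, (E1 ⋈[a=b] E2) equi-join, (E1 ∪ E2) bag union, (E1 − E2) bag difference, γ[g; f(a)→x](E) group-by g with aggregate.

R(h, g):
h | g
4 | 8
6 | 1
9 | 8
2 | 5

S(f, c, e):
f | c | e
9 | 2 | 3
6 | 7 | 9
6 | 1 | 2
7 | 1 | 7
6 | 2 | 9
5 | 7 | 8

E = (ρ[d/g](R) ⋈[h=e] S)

Subexpression sizes:
  R → 4
  ρ[d/g](R) → 4
  S → 6
  (ρ[d/g](R) ⋈[h=e] S) → 3

|E| = 3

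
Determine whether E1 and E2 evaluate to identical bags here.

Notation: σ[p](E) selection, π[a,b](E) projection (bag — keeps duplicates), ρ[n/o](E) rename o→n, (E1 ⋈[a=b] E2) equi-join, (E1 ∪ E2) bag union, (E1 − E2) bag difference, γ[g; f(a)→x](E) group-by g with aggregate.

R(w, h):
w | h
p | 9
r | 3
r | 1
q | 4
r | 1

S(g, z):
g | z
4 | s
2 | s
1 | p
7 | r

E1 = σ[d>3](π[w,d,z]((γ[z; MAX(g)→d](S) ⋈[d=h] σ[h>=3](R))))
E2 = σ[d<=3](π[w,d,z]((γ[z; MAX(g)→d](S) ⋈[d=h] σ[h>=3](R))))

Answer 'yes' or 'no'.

E1 stepwise |·|:
  S → 4
  γ[z; MAX(g)→d](S) → 3
  R → 5
  σ[h>=3](R) → 3
  (γ[z; MAX(g)→d](S) ⋈[d=h] σ[h>=3](R)) → 1
  π[w,d,z]((γ[z; MAX(g)→d](S) ⋈[d=h] σ[h>=3](R))) → 1
  σ[d>3](π[w,d,z]((γ[z; MAX(g)→d](S) ⋈[d=h] σ[h>=3](R)))) → 1
E2 stepwise |·|:
  S → 4
  γ[z; MAX(g)→d](S) → 3
  R → 5
  σ[h>=3](R) → 3
  (γ[z; MAX(g)→d](S) ⋈[d=h] σ[h>=3](R)) → 1
  π[w,d,z]((γ[z; MAX(g)→d](S) ⋈[d=h] σ[h>=3](R))) → 1
  σ[d<=3](π[w,d,z]((γ[z; MAX(g)→d](S) ⋈[d=h] σ[h>=3](R)))) → 0

E1 result:
w | d | z
q | 4 | s
E2 result:
w | d | z
(0 rows)
Witness: ('q', 4, 's') appears 1× in E1 but 0× in E2.

no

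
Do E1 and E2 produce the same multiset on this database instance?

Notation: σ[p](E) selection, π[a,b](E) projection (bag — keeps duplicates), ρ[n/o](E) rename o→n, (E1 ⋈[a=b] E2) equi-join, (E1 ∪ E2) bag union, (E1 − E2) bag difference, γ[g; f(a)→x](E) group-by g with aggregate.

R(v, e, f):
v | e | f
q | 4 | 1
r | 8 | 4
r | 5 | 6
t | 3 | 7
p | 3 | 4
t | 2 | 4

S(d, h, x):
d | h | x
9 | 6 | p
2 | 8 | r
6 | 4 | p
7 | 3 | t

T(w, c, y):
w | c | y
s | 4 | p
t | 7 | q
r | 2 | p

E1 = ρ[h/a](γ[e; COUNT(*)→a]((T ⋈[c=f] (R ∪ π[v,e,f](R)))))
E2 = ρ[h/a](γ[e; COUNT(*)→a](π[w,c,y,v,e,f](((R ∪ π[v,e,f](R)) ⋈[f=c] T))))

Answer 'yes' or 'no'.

E1 subexpression sizes:
  T → 3
  R → 6
  R → 6
  π[v,e,f](R) → 6
  (R ∪ π[v,e,f](R)) → 12
  (T ⋈[c=f] (R ∪ π[v,e,f](R))) → 8
  γ[e; COUNT(*)→a]((T ⋈[c=f] (R ∪ π[v,e,f](R)))) → 3
  ρ[h/a](γ[e; COUNT(*)→a]((T ⋈[c=f] (R ∪ π[v,e,f](R))))) → 3
E2 subexpression sizes:
  R → 6
  R → 6
  π[v,e,f](R) → 6
  (R ∪ π[v,e,f](R)) → 12
  T → 3
  ((R ∪ π[v,e,f](R)) ⋈[f=c] T) → 8
  π[w,c,y,v,e,f](((R ∪ π[v,e,f](R)) ⋈[f=c] T)) → 8
  γ[e; COUNT(*)→a](π[w,c,y,v,e,f](((R ∪ π[v,e,f](R)) ⋈[f=c] T))) → 3
  ρ[h/a](γ[e; COUNT(*)→a](π[w,c,y,v,e,f](((R ∪ π[v,e,f](R)) ⋈[f=c] T)))) → 3

E1 and E2 produce the same multiset:
e | h
2 | 2
3 | 4
8 | 2

yes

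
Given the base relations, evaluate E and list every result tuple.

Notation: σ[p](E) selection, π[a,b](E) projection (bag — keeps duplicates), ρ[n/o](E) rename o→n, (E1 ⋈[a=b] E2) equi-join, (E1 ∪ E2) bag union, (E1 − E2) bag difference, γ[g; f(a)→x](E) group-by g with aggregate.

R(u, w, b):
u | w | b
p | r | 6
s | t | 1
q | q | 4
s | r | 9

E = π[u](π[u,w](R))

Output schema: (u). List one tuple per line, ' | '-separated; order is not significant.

Stepwise |·|:
  R → 4
  π[u,w](R) → 4
  π[u](π[u,w](R)) → 4

== RESULT ==
u
p
q
s
s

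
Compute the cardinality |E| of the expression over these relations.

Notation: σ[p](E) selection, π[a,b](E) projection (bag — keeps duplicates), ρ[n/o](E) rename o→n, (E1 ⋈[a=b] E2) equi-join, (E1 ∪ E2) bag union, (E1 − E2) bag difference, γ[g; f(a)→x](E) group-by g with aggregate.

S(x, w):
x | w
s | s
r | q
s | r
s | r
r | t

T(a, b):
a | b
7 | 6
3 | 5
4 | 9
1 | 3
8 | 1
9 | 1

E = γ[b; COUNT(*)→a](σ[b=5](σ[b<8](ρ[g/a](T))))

Row counts bottom-up:
  T → 6
  ρ[g/a](T) → 6
  σ[b<8](ρ[g/a](T)) → 5
  σ[b=5](σ[b<8](ρ[g/a](T))) → 1
  γ[b; COUNT(*)→a](σ[b=5](σ[b<8](ρ[g/a](T)))) → 1

|E| = 1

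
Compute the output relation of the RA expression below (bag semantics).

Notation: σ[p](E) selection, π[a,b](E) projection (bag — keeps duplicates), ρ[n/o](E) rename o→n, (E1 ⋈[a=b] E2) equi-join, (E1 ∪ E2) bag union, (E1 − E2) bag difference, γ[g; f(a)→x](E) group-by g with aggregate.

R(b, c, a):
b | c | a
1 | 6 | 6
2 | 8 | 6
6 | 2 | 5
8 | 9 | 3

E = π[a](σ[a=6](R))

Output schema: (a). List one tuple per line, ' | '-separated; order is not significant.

Row counts bottom-up:
  R → 4
  σ[a=6](R) → 2
  π[a](σ[a=6](R)) → 2

== RESULT ==
a
6
6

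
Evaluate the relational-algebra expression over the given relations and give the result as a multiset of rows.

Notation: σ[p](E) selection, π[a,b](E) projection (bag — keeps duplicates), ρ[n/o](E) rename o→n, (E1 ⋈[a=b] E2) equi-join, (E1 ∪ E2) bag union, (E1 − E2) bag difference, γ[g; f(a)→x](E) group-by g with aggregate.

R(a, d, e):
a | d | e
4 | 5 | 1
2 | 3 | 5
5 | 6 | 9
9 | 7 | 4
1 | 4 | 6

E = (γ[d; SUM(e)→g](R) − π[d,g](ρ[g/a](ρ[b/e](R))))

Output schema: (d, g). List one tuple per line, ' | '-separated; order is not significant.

Stepwise |·|:
  R → 5
  γ[d; SUM(e)→g](R) → 5
  R → 5
  ρ[b/e](R) → 5
  ρ[g/a](ρ[b/e](R)) → 5
  π[d,g](ρ[g/a](ρ[b/e](R))) → 5
  (γ[d; SUM(e)→g](R) − π[d,g](ρ[g/a](ρ[b/e](R)))) → 5

== RESULT ==
d | g
3 | 5
4 | 6
5 | 1
6 | 9
7 | 4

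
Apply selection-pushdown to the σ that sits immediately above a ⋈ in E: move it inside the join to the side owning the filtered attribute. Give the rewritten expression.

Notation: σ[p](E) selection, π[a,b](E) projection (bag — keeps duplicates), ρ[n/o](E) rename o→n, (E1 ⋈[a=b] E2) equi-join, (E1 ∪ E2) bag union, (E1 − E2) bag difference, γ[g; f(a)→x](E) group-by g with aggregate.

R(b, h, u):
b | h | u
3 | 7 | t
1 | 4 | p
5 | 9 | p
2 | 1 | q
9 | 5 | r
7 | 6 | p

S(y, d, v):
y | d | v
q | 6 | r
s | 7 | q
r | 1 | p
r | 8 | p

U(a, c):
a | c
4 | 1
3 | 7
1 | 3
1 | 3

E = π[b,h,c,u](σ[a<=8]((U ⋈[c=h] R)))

σ filters on a, owned by the left side.
E' = π[b,h,c,u]((σ[a<=8](U) ⋈[c=h] R))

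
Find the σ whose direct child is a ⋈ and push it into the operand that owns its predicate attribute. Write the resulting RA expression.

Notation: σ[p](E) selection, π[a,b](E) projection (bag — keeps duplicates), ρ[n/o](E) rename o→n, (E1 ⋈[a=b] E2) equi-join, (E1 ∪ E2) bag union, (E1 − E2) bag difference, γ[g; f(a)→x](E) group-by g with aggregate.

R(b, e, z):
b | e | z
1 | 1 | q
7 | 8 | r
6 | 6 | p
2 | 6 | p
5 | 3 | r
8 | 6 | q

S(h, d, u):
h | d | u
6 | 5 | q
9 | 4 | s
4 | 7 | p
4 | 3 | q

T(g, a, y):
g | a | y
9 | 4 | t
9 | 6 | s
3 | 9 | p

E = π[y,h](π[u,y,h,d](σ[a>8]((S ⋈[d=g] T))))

σ filters on a, owned by the right side.
E' = π[y,h](π[u,y,h,d]((S ⋈[d=g] σ[a>8](T))))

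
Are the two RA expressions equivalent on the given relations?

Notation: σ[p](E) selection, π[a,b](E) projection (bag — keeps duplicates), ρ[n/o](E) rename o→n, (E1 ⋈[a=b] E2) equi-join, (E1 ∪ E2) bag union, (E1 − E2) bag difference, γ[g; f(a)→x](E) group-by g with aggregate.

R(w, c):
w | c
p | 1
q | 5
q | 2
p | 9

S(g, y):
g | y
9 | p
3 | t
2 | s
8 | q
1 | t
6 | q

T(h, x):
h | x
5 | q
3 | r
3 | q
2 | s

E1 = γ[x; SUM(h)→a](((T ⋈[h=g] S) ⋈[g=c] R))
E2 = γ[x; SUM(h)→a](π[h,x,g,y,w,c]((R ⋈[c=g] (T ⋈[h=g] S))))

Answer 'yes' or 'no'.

E1 subexpression sizes:
  T → 4
  S → 6
  (T ⋈[h=g] S) → 3
  R → 4
  ((T ⋈[h=g] S) ⋈[g=c] R) → 1
  γ[x; SUM(h)→a](((T ⋈[h=g] S) ⋈[g=c] R)) → 1
E2 subexpression sizes:
  R → 4
  T → 4
  S → 6
  (T ⋈[h=g] S) → 3
  (R ⋈[c=g] (T ⋈[h=g] S)) → 1
  π[h,x,g,y,w,c]((R ⋈[c=g] (T ⋈[h=g] S))) → 1
  γ[x; SUM(h)→a](π[h,x,g,y,w,c]((R ⋈[c=g] (T ⋈[h=g] S)))) → 1

E1 and E2 produce the same multiset:
x | a
s | 2

yes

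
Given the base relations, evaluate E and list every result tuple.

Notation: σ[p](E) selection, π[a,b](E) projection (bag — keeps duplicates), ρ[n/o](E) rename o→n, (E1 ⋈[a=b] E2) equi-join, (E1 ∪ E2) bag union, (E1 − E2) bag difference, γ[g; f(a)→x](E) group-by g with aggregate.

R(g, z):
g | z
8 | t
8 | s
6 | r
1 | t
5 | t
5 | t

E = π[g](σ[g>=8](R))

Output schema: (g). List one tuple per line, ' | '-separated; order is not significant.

Subexpression sizes:
  R → 6
  σ[g>=8](R) → 2
  π[g](σ[g>=8](R)) → 2

== RESULT ==
g
8
8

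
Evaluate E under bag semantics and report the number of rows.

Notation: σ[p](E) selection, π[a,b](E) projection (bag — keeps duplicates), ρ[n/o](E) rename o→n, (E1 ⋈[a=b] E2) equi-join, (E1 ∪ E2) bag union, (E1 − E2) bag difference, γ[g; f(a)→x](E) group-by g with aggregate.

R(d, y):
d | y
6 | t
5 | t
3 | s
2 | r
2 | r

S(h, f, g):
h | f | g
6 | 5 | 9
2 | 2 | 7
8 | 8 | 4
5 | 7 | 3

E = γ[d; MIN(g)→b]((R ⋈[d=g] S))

Row counts bottom-up:
  R → 5
  S → 4
  (R ⋈[d=g] S) → 1
  γ[d; MIN(g)→b]((R ⋈[d=g] S)) → 1

|E| = 1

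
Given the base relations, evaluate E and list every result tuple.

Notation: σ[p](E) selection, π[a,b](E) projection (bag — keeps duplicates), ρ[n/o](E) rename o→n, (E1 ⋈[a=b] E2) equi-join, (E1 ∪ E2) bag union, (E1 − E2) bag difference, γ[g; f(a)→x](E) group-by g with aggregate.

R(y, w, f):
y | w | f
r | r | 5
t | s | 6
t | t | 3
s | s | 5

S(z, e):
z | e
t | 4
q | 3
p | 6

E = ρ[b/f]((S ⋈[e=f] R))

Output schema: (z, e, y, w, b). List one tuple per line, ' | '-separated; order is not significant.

Per-node cardinality:
  S → 3
  R → 4
  (S ⋈[e=f] R) → 2
  ρ[b/f]((S ⋈[e=f] R)) → 2

== RESULT ==
z | e | y | w | b
p | 6 | t | s | 6
q | 3 | t | t | 3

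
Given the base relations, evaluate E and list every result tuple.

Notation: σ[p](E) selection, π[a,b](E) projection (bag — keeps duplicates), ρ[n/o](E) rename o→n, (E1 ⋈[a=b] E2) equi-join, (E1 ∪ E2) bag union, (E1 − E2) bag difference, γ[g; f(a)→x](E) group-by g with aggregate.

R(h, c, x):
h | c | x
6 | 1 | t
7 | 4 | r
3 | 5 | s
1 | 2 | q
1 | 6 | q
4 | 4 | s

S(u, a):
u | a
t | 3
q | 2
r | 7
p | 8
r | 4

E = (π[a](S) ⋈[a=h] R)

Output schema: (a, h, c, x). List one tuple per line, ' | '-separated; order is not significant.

Subexpression sizes:
  S → 5
  π[a](S) → 5
  R → 6
  (π[a](S) ⋈[a=h] R) → 3

== RESULT ==
a | h | c | x
3 | 3 | 5 | s
4 | 4 | 4 | s
7 | 7 | 4 | r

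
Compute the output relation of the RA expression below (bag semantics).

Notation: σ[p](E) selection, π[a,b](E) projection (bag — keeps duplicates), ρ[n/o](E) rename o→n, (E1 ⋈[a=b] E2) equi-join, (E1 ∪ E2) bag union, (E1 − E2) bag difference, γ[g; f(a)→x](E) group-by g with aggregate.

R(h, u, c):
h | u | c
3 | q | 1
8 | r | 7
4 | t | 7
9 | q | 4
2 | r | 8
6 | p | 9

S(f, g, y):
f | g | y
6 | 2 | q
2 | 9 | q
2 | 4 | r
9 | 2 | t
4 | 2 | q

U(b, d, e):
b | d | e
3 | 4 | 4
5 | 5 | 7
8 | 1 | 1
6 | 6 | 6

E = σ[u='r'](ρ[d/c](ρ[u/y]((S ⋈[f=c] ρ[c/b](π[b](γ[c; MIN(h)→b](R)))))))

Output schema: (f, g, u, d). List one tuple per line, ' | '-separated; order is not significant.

Subexpression sizes:
  S → 5
  R → 6
  γ[c; MIN(h)→b](R) → 5
  π[b](γ[c; MIN(h)→b](R)) → 5
  ρ[c/b](π[b](γ[c; MIN(h)→b](R))) → 5
  (S ⋈[f=c] ρ[c/b](π[b](γ[c; MIN(h)→b](R)))) → 5
  ρ[u/y]((S ⋈[f=c] ρ[c/b](π[b](γ[c; MIN(h)→b](R))))) → 5
  ρ[d/c](ρ[u/y]((S ⋈[f=c] ρ[c/b](π[b](γ[c; MIN(h)→b](R)))))) → 5
  σ[u='r'](ρ[d/c](ρ[u/y]((S ⋈[f=c] ρ[c/b](π[b](γ[c; MIN(h)→b](R))))))) → 1

== RESULT ==
f | g | u | d
2 | 4 | r | 2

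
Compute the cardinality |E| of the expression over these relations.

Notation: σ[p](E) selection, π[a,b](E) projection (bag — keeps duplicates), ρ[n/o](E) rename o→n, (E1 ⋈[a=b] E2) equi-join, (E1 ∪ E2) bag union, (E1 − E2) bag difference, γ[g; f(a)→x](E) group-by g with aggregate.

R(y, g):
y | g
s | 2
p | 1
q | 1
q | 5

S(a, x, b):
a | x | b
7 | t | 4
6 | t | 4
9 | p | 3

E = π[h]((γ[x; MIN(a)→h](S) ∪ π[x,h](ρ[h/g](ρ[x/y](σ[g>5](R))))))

Per-node cardinality:
  S → 3
  γ[x; MIN(a)→h](S) → 2
  R → 4
  σ[g>5](R) → 0
  ρ[x/y](σ[g>5](R)) → 0
  ρ[h/g](ρ[x/y](σ[g>5](R))) → 0
  π[x,h](ρ[h/g](ρ[x/y](σ[g>5](R)))) → 0
  (γ[x; MIN(a)→h](S) ∪ π[x,h](ρ[h/g](ρ[x/y](σ[g>5](R))))) → 2
  π[h]((γ[x; MIN(a)→h](S) ∪ π[x,h](ρ[h/g](ρ[x/y](σ[g>5](R)))))) → 2

|E| = 2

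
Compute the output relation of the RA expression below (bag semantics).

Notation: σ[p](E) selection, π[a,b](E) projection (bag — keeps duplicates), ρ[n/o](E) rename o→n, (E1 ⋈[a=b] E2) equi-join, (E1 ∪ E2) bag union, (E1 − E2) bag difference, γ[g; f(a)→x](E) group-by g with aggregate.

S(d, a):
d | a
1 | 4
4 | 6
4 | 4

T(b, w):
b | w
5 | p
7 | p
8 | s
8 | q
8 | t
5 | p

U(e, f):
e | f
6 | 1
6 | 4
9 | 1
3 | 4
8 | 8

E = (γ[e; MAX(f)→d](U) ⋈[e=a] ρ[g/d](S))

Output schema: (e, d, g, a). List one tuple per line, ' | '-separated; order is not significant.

Per-node cardinality:
  U → 5
  γ[e; MAX(f)→d](U) → 4
  S → 3
  ρ[g/d](S) → 3
  (γ[e; MAX(f)→d](U) ⋈[e=a] ρ[g/d](S)) → 1

== RESULT ==
e | d | g | a
6 | 4 | 4 | 6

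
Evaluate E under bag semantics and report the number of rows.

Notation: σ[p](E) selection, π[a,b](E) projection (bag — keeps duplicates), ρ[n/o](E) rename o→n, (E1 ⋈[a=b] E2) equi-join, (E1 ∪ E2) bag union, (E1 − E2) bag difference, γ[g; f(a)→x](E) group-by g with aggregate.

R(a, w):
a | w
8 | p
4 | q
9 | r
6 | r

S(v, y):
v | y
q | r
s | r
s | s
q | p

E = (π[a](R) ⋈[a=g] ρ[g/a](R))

Per-node cardinality:
  R → 4
  π[a](R) → 4
  R → 4
  ρ[g/a](R) → 4
  (π[a](R) ⋈[a=g] ρ[g/a](R)) → 4

|E| = 4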